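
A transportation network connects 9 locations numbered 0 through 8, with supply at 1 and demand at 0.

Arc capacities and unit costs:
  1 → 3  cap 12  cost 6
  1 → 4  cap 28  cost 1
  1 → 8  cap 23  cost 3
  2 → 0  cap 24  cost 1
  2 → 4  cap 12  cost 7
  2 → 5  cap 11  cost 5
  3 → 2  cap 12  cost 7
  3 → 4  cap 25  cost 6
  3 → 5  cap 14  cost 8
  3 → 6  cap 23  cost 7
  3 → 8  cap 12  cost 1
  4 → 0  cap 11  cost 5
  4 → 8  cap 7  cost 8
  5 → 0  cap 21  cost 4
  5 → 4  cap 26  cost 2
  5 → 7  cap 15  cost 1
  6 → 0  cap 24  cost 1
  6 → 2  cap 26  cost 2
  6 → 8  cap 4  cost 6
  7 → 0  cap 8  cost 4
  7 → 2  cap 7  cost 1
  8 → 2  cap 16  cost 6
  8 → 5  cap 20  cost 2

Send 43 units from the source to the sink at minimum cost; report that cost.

Minimum cost for 43 units: 395

shortest-cost path #1: 1→4→0 push 11 @ unit cost 6 (adds 66)
shortest-cost path #2: 1→8→5→7→2→0 push 7 @ unit cost 8 (adds 56)
shortest-cost path #3: 1→8→5→0 push 13 @ unit cost 9 (adds 117)
shortest-cost path #4: 1→8→2→0 push 3 @ unit cost 10 (adds 30)
shortest-cost path #5: 1→3→6→0 push 9 @ unit cost 14 (adds 126)
total cost = 395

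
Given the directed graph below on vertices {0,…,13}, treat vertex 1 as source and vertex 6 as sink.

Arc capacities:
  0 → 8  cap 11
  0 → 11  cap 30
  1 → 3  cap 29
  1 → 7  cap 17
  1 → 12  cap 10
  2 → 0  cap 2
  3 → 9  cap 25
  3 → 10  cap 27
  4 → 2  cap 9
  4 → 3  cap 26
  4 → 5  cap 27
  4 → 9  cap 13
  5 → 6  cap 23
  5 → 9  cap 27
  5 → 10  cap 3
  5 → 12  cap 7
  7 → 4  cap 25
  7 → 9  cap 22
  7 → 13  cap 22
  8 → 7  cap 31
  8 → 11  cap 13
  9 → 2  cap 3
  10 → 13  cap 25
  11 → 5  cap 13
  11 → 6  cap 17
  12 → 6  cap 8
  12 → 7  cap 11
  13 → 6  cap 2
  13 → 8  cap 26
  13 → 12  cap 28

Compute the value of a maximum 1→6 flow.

augment #1: 1→12→6 bottleneck 8, total now 8
augment #2: 1→7→13→6 bottleneck 2, total now 10
augment #3: 1→7→4→5→6 bottleneck 15, total now 25
augment #4: 1→12→7→4→5→6 bottleneck 2, total now 27
augment #5: 1→3→9→2→0→11→6 bottleneck 2, total now 29
augment #6: 1→3→10→13→8→11→6 bottleneck 13, total now 42
augment #7: 1→3→10→13→7→4→5→6 bottleneck 2, total now 44
augment #8: 1→3→10→13→8→7→4→5→6 bottleneck 4, total now 48

Maximum flow value: 48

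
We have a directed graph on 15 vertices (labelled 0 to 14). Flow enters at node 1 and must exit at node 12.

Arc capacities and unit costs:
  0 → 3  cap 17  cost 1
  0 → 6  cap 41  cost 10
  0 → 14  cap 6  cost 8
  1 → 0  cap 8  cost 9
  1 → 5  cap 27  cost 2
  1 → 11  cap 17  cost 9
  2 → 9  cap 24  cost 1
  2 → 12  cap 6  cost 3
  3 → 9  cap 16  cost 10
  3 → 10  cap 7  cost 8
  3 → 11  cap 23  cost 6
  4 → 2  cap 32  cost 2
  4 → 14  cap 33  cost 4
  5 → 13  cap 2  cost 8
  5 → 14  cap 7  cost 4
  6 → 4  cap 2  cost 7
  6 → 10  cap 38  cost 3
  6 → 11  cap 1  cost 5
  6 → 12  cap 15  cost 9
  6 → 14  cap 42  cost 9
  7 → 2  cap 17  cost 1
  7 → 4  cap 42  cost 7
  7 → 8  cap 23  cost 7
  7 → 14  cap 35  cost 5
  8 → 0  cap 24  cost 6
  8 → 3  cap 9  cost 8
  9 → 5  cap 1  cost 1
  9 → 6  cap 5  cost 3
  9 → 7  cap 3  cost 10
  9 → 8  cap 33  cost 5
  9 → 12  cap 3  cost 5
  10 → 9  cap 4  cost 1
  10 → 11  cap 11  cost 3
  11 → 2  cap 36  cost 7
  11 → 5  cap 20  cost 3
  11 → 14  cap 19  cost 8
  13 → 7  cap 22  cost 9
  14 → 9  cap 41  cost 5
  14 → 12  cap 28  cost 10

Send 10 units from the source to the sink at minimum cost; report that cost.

shortest-cost path #1: 1→5→14→12 push 7 @ unit cost 16 (adds 112)
shortest-cost path #2: 1→11→2→12 push 3 @ unit cost 19 (adds 57)
total cost = 169

Minimum cost for 10 units: 169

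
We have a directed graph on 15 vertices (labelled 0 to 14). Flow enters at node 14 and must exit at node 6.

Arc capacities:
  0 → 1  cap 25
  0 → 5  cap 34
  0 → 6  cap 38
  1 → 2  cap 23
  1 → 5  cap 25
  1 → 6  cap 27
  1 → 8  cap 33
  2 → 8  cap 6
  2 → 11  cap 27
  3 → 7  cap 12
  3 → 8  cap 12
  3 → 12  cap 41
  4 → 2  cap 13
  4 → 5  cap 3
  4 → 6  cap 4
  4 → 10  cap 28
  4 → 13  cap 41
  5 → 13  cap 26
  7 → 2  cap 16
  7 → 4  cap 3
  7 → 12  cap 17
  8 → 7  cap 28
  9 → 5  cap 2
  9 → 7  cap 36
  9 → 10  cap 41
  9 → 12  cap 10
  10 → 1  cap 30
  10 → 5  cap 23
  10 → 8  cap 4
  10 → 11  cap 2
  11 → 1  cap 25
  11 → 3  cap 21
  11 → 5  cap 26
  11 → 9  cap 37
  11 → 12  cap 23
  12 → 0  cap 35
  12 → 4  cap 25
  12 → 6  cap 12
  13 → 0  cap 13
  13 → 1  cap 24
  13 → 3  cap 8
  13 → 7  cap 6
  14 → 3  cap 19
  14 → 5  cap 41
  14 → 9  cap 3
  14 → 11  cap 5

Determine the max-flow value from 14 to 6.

Maximum flow value: 53

augment #1: 14→3→12→6 bottleneck 12, total now 12
augment #2: 14→11→1→6 bottleneck 5, total now 17
augment #3: 14→3→7→4→6 bottleneck 3, total now 20
augment #4: 14→3→12→0→6 bottleneck 4, total now 24
augment #5: 14→5→13→0→6 bottleneck 13, total now 37
augment #6: 14→5→13→1→6 bottleneck 13, total now 50
augment #7: 14→9→10→1→6 bottleneck 3, total now 53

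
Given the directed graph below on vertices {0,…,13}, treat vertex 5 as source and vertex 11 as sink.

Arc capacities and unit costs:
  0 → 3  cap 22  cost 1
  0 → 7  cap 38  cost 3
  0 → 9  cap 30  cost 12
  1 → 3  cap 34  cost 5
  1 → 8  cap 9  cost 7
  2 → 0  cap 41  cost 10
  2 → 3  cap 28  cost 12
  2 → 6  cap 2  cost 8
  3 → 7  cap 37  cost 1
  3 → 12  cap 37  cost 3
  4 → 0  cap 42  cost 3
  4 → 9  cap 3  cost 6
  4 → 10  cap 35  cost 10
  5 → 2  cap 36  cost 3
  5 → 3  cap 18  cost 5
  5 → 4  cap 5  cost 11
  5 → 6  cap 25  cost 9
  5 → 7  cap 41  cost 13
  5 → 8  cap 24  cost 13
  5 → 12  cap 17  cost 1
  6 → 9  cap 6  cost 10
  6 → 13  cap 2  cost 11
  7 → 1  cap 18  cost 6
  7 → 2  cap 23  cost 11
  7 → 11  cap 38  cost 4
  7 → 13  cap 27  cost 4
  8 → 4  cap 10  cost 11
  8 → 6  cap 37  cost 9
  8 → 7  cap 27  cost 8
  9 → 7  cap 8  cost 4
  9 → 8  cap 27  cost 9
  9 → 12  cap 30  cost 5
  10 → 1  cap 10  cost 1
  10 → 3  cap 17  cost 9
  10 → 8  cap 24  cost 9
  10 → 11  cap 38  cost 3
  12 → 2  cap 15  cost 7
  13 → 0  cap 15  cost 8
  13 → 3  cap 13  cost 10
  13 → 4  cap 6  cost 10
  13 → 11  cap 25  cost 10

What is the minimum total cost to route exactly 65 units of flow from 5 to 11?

shortest-cost path #1: 5→3→7→11 push 18 @ unit cost 10 (adds 180)
shortest-cost path #2: 5→7→11 push 20 @ unit cost 17 (adds 340)
shortest-cost path #3: 5→4→10→11 push 5 @ unit cost 24 (adds 120)
shortest-cost path #4: 5→7→13→11 push 21 @ unit cost 27 (adds 567)
shortest-cost path #5: 5→2→0→3→7→13→11 push 1 @ unit cost 29 (adds 29)
total cost = 1236

Minimum cost for 65 units: 1236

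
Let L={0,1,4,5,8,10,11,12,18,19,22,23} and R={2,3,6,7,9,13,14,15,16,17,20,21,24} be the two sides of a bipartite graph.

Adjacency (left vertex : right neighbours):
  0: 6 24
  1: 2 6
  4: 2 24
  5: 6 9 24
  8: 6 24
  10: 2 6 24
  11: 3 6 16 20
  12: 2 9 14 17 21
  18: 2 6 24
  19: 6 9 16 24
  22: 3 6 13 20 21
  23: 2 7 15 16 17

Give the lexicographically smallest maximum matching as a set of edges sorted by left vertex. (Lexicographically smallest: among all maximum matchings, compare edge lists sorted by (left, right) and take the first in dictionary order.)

|M| = 9 (so the lex-smallest maximum matching has 9 edges)
process left vertices in ascending order; for each, take the smallest-labelled available neighbour that still permits 9 edges overall, or leave it unmatched if none does
lex-smallest matching: {0-6, 1-2, 4-24, 5-9, 11-3, 12-14, 19-16, 22-13, 23-7}

Lex-smallest maximum matching: {(0,6), (1,2), (4,24), (5,9), (11,3), (12,14), (19,16), (22,13), (23,7)}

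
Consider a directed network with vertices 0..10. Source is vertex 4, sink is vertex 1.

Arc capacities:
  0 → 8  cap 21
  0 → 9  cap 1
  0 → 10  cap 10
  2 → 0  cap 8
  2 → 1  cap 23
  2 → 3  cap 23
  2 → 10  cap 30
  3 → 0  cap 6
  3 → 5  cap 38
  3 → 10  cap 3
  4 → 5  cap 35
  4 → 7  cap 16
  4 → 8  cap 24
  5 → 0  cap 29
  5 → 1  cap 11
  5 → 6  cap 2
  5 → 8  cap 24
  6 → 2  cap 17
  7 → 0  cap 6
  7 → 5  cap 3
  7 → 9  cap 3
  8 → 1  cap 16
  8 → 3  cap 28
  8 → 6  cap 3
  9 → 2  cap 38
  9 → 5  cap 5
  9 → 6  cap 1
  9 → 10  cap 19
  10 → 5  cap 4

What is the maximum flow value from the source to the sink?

augment #1: 4→5→1 bottleneck 11, total now 11
augment #2: 4→8→1 bottleneck 16, total now 27
augment #3: 4→5→6→2→1 bottleneck 2, total now 29
augment #4: 4→7→9→2→1 bottleneck 3, total now 32
augment #5: 4→8→6→2→1 bottleneck 3, total now 35
augment #6: 4→5→0→9→2→1 bottleneck 1, total now 36

Maximum flow value: 36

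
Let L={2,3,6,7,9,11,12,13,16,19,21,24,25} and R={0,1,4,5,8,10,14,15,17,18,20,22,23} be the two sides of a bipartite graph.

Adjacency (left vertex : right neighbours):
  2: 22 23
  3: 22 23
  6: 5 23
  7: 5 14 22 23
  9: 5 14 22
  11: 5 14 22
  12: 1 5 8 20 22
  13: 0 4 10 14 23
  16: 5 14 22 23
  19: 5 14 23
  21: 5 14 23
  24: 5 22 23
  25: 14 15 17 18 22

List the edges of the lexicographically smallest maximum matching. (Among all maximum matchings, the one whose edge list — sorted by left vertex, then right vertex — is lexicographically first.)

|M| = 7 (so the lex-smallest maximum matching has 7 edges)
process left vertices in ascending order; for each, take the smallest-labelled available neighbour that still permits 7 edges overall, or leave it unmatched if none does
lex-smallest matching: {2-22, 3-23, 6-5, 7-14, 12-1, 13-0, 25-15}

Lex-smallest maximum matching: {(2,22), (3,23), (6,5), (7,14), (12,1), (13,0), (25,15)}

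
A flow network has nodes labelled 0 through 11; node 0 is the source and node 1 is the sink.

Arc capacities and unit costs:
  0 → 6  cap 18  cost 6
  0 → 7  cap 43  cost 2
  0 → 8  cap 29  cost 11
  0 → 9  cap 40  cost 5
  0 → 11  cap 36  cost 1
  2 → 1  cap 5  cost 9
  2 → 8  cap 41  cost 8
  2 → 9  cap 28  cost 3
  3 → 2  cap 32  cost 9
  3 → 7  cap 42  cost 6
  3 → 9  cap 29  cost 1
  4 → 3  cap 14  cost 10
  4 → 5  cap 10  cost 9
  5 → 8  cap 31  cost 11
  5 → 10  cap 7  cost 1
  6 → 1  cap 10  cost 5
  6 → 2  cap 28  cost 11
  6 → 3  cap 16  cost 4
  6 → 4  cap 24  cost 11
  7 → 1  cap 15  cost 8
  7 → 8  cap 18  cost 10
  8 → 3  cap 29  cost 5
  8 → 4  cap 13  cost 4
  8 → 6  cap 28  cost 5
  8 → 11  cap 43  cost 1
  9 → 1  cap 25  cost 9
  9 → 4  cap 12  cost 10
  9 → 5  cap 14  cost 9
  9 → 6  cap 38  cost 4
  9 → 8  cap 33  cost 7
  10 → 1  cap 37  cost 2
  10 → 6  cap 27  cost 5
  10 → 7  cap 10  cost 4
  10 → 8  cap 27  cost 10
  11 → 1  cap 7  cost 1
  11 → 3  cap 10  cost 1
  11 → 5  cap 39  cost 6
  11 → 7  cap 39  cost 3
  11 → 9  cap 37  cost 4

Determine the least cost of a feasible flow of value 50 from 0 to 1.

shortest-cost path #1: 0→11→1 push 7 @ unit cost 2 (adds 14)
shortest-cost path #2: 0→7→1 push 15 @ unit cost 10 (adds 150)
shortest-cost path #3: 0→11→5→10→1 push 7 @ unit cost 10 (adds 70)
shortest-cost path #4: 0→6→1 push 10 @ unit cost 11 (adds 110)
shortest-cost path #5: 0→11→3→9→1 push 10 @ unit cost 12 (adds 120)
shortest-cost path #6: 0→9→1 push 1 @ unit cost 14 (adds 14)
total cost = 478

Minimum cost for 50 units: 478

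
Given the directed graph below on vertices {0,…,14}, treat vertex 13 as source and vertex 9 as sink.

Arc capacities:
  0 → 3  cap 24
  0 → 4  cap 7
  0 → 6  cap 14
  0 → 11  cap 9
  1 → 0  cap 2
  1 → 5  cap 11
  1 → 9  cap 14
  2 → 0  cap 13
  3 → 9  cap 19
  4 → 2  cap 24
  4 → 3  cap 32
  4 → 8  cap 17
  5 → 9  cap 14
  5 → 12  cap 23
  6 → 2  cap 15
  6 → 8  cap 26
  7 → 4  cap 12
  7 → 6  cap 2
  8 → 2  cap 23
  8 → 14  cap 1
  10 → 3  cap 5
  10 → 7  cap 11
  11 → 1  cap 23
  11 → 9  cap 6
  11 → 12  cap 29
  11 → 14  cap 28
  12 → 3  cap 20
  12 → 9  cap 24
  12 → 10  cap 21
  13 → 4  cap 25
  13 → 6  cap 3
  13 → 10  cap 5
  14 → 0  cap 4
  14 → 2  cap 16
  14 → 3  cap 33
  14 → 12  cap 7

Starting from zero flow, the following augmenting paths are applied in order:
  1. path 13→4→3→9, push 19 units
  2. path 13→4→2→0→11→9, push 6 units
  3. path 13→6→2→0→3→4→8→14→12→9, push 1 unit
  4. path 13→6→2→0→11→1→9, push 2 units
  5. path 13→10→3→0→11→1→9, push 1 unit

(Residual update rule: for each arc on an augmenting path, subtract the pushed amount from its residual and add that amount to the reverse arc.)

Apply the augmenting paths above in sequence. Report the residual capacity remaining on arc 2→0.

Residual capacity of (2,0): 4

after path 1 (13→4→3→9, push 19): res(2,0)=13
after path 2 (13→4→2→0→11→9, push 6): res(2,0)=7
after path 3 (13→6→2→0→3→4→8→14→12→9, push 1): res(2,0)=6
after path 4 (13→6→2→0→11→1→9, push 2): res(2,0)=4
after path 5 (13→10→3→0→11→1→9, push 1): res(2,0)=4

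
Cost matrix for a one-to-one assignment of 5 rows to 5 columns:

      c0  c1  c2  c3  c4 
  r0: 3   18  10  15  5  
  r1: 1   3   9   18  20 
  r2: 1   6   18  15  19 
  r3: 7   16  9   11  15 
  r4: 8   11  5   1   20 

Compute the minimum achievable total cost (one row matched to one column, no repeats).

optimal assignment: row0→col4 (cost 5), row1→col1 (cost 3), row2→col0 (cost 1), row3→col2 (cost 9), row4→col3 (cost 1)
total = 5 + 3 + 1 + 9 + 1 = 19

Minimum assignment cost: 19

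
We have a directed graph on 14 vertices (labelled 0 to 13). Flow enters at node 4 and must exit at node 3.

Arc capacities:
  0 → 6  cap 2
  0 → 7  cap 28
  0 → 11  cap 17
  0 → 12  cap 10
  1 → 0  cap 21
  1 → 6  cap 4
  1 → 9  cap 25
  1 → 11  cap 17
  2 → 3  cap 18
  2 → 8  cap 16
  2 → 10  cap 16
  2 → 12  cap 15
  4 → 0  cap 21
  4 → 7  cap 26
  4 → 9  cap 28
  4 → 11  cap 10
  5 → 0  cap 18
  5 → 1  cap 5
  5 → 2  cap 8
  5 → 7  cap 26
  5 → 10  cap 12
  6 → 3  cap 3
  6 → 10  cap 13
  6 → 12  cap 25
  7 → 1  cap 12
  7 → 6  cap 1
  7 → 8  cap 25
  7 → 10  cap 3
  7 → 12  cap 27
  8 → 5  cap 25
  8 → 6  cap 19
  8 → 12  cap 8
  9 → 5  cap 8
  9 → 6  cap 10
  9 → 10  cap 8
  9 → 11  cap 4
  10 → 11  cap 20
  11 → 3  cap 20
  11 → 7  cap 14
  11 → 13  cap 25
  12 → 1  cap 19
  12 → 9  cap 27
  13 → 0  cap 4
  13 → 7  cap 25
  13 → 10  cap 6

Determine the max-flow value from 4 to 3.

Maximum flow value: 31

augment #1: 4→11→3 bottleneck 10, total now 10
augment #2: 4→0→6→3 bottleneck 2, total now 12
augment #3: 4→0→11→3 bottleneck 10, total now 22
augment #4: 4→7→6→3 bottleneck 1, total now 23
augment #5: 4→9→5→2→3 bottleneck 8, total now 31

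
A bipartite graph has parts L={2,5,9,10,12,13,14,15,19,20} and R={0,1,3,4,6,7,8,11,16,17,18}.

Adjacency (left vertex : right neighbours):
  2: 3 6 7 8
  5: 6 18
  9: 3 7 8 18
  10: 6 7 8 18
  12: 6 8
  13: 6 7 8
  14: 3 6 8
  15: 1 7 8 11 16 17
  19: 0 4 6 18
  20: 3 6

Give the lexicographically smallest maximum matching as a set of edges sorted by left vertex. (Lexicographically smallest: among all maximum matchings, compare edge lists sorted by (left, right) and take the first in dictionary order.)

Lex-smallest maximum matching: {(2,3), (5,6), (9,7), (10,18), (12,8), (15,1), (19,0)}

|M| = 7 (so the lex-smallest maximum matching has 7 edges)
process left vertices in ascending order; for each, take the smallest-labelled available neighbour that still permits 7 edges overall, or leave it unmatched if none does
lex-smallest matching: {2-3, 5-6, 9-7, 10-18, 12-8, 15-1, 19-0}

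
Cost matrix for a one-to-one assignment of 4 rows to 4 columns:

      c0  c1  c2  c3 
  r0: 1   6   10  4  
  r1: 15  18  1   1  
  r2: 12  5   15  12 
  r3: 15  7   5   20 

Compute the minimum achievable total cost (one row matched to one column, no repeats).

optimal assignment: row0→col0 (cost 1), row1→col3 (cost 1), row2→col1 (cost 5), row3→col2 (cost 5)
total = 1 + 1 + 5 + 5 = 12

Minimum assignment cost: 12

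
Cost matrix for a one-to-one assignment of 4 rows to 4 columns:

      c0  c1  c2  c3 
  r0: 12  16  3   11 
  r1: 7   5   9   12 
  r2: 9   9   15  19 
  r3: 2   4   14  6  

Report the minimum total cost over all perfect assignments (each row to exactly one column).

optimal assignment: row0→col2 (cost 3), row1→col1 (cost 5), row2→col0 (cost 9), row3→col3 (cost 6)
total = 3 + 5 + 9 + 6 = 23

Minimum assignment cost: 23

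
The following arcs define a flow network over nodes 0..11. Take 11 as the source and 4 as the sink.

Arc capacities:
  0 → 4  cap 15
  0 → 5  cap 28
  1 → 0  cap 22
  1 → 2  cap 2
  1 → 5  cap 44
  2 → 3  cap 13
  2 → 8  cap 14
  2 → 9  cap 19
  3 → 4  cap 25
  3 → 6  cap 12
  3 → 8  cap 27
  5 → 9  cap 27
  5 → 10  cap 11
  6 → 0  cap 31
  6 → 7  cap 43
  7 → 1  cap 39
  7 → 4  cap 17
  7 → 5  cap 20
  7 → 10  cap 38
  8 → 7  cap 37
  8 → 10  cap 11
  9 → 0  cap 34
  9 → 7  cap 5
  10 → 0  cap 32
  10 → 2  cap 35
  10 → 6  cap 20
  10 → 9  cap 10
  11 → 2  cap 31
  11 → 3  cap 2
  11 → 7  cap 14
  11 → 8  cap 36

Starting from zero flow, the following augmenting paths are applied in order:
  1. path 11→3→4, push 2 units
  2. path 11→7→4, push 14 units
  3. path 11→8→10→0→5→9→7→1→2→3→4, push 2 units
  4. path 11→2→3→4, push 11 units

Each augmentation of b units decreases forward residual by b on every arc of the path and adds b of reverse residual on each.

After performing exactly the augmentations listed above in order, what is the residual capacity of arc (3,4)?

Residual capacity of (3,4): 10

after path 1 (11→3→4, push 2): res(3,4)=23
after path 2 (11→7→4, push 14): res(3,4)=23
after path 3 (11→8→10→0→5→9→7→1→2→3→4, push 2): res(3,4)=21
after path 4 (11→2→3→4, push 11): res(3,4)=10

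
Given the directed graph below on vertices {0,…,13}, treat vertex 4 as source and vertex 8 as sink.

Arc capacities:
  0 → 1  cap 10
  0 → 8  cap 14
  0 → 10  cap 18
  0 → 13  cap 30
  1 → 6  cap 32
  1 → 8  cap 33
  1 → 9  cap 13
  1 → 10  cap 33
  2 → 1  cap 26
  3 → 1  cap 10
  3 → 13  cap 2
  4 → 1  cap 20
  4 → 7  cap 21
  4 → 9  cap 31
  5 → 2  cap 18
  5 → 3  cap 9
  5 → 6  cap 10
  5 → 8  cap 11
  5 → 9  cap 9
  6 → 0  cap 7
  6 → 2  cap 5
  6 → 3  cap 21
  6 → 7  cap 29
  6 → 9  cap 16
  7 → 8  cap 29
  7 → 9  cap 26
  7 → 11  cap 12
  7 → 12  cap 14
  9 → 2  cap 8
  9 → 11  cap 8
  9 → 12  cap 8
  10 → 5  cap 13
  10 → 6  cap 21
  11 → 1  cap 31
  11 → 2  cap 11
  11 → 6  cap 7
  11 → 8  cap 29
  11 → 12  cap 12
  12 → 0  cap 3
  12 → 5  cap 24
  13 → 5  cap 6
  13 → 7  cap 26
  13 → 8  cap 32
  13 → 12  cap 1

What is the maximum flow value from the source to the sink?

augment #1: 4→1→8 bottleneck 20, total now 20
augment #2: 4→7→8 bottleneck 21, total now 41
augment #3: 4→9→11→8 bottleneck 8, total now 49
augment #4: 4→9→2→1→8 bottleneck 8, total now 57
augment #5: 4→9→12→0→8 bottleneck 3, total now 60
augment #6: 4→9→12→5→8 bottleneck 5, total now 65

Maximum flow value: 65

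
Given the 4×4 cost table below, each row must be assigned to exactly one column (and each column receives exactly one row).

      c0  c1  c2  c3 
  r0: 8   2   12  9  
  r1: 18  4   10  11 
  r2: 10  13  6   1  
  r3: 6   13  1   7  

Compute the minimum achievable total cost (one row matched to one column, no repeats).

Minimum assignment cost: 14

optimal assignment: row0→col0 (cost 8), row1→col1 (cost 4), row2→col3 (cost 1), row3→col2 (cost 1)
total = 8 + 4 + 1 + 1 = 14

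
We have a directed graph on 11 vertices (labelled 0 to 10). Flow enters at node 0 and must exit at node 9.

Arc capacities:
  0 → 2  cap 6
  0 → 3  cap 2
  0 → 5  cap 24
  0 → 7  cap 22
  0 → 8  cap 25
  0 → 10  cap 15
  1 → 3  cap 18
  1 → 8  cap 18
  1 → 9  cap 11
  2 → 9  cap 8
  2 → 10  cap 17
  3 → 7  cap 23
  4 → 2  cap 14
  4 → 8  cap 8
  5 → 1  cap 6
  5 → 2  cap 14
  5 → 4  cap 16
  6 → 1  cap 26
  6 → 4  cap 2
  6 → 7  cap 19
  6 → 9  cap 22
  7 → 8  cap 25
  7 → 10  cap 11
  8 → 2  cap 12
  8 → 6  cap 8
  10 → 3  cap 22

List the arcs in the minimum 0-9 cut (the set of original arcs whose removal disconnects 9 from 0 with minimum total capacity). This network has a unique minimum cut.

augment #1: 0→2→9 push 6
augment #2: 0→5→1→9 push 6
augment #3: 0→5→2→9 push 2
augment #4: 0→8→6→9 push 8
max flow = 22; residual-reachable set from 0 gives S-side
cut edges (S→T): {(2,9), (5,1), (8,6)} total cap 22

Min-cut arcs: {(2,9), (5,1), (8,6)} (total capacity 22)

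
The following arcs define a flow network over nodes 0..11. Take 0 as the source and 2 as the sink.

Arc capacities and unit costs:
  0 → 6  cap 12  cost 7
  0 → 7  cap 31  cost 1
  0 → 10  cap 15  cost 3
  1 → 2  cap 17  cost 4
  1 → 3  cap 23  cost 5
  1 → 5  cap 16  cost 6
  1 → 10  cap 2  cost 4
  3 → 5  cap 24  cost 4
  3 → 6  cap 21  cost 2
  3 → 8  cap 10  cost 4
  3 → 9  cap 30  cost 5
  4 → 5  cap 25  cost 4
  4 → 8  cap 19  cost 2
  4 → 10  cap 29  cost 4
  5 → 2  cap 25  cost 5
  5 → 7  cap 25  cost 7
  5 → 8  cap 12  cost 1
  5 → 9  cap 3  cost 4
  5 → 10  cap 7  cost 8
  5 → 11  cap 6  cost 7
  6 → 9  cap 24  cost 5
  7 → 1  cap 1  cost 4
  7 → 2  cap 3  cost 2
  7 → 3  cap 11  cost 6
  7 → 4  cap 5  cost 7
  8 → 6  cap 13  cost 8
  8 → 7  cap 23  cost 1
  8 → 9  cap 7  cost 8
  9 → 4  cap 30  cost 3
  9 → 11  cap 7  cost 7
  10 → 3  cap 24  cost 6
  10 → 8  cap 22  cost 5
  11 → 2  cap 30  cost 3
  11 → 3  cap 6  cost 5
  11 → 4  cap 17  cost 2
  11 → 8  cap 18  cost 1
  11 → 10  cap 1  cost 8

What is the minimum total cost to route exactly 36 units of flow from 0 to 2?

Minimum cost for 36 units: 595

shortest-cost path #1: 0→7→2 push 3 @ unit cost 3 (adds 9)
shortest-cost path #2: 0→7→1→2 push 1 @ unit cost 9 (adds 9)
shortest-cost path #3: 0→7→3→5→2 push 11 @ unit cost 16 (adds 176)
shortest-cost path #4: 0→7→4→5→2 push 5 @ unit cost 17 (adds 85)
shortest-cost path #5: 0→10→3→5→2 push 9 @ unit cost 18 (adds 162)
shortest-cost path #6: 0→6→9→11→2 push 7 @ unit cost 22 (adds 154)
total cost = 595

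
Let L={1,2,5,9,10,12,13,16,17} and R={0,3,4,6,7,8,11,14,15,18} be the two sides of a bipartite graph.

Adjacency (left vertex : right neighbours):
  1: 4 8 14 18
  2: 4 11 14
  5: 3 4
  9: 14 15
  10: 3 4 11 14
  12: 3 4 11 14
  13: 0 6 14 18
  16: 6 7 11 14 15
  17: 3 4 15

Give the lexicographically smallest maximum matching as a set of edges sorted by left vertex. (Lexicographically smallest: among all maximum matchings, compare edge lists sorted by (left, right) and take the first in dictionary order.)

Lex-smallest maximum matching: {(1,8), (2,4), (5,3), (9,14), (10,11), (13,0), (16,6), (17,15)}

|M| = 8 (so the lex-smallest maximum matching has 8 edges)
process left vertices in ascending order; for each, take the smallest-labelled available neighbour that still permits 8 edges overall, or leave it unmatched if none does
lex-smallest matching: {1-8, 2-4, 5-3, 9-14, 10-11, 13-0, 16-6, 17-15}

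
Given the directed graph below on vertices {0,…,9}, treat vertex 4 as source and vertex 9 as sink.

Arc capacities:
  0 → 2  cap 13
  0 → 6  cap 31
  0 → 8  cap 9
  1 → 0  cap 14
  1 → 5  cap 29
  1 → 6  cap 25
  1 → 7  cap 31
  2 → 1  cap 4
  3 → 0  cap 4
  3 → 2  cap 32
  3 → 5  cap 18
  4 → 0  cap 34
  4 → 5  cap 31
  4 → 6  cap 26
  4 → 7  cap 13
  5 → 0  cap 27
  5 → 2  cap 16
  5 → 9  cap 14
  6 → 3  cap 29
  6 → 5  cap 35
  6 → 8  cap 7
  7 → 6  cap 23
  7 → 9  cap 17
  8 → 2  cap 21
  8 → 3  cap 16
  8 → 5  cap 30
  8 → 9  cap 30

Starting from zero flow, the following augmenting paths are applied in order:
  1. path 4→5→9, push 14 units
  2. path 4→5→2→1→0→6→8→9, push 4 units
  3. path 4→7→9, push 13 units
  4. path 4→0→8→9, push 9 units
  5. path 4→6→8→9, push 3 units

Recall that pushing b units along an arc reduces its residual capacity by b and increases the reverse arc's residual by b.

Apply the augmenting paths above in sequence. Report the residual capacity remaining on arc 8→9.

after path 1 (4→5→9, push 14): res(8,9)=30
after path 2 (4→5→2→1→0→6→8→9, push 4): res(8,9)=26
after path 3 (4→7→9, push 13): res(8,9)=26
after path 4 (4→0→8→9, push 9): res(8,9)=17
after path 5 (4→6→8→9, push 3): res(8,9)=14

Residual capacity of (8,9): 14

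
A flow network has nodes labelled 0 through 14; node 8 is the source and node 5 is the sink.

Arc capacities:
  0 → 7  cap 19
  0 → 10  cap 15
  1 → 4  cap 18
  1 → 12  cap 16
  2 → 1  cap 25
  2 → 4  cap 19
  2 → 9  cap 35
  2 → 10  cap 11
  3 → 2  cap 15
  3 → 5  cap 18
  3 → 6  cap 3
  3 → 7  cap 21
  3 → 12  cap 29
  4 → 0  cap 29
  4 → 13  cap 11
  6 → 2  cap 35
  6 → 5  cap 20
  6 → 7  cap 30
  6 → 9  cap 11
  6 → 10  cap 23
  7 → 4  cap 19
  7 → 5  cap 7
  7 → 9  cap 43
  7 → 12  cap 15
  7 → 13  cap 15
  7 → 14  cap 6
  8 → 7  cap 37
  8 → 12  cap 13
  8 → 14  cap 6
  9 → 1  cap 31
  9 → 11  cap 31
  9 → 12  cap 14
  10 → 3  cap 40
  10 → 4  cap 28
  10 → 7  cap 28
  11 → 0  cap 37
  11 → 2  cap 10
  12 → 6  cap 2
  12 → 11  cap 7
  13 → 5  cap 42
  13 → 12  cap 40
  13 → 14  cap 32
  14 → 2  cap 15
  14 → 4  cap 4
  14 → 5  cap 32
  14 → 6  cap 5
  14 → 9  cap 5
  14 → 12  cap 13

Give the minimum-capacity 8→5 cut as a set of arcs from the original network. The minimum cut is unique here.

Min-cut arcs: {(8,7), (8,14), (12,6), (12,11)} (total capacity 52)

augment #1: 8→7→5 push 7
augment #2: 8→14→5 push 6
augment #3: 8→7→13→5 push 15
augment #4: 8→7→14→5 push 6
augment #5: 8→12→6→5 push 2
augment #6: 8→7→4→13→5 push 9
augment #7: 8→12→11→0→10→3→5 push 7
max flow = 52; residual-reachable set from 8 gives S-side
cut edges (S→T): {(8,7), (8,14), (12,6), (12,11)} total cap 52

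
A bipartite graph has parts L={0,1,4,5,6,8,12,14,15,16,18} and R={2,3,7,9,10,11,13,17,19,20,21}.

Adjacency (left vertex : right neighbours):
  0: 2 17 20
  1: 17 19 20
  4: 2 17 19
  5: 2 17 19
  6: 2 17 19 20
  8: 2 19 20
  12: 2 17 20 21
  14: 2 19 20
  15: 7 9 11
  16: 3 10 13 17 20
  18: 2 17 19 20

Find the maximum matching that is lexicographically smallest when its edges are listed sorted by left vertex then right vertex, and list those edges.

Lex-smallest maximum matching: {(0,2), (1,17), (4,19), (6,20), (12,21), (15,7), (16,3)}

|M| = 7 (so the lex-smallest maximum matching has 7 edges)
process left vertices in ascending order; for each, take the smallest-labelled available neighbour that still permits 7 edges overall, or leave it unmatched if none does
lex-smallest matching: {0-2, 1-17, 4-19, 6-20, 12-21, 15-7, 16-3}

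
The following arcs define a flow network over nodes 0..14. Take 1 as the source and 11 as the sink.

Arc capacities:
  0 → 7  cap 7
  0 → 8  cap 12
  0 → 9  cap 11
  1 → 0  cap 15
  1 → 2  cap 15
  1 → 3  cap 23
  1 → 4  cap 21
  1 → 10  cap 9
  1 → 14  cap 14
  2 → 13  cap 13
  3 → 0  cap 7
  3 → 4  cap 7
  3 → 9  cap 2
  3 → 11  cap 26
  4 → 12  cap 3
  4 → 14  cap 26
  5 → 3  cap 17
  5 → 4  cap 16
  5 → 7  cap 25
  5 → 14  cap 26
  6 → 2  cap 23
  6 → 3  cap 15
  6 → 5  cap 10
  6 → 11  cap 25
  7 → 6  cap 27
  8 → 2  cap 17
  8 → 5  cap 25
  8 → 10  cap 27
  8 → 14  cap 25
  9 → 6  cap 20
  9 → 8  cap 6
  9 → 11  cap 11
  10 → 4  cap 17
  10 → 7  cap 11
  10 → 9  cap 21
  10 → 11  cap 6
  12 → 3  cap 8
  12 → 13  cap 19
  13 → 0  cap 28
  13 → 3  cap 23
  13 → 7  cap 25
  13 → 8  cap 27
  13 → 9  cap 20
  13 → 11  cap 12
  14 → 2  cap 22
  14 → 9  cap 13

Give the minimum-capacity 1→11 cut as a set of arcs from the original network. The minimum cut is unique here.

augment #1: 1→3→11 push 23
augment #2: 1→10→11 push 6
augment #3: 1→0→9→11 push 11
augment #4: 1→2→13→11 push 12
augment #5: 1→0→7→6→11 push 4
augment #6: 1→2→13→3→11 push 1
augment #7: 1→4→12→3→11 push 2
augment #8: 1→10→7→6→11 push 3
augment #9: 1→14→9→6→11 push 13
augment #10: 1→4→12→3→9→6→11 push 1
max flow = 76; residual-reachable set from 1 gives S-side
cut edges (S→T): {(1,0), (1,3), (1,10), (2,13), (4,12), (14,9)} total cap 76

Min-cut arcs: {(1,0), (1,3), (1,10), (2,13), (4,12), (14,9)} (total capacity 76)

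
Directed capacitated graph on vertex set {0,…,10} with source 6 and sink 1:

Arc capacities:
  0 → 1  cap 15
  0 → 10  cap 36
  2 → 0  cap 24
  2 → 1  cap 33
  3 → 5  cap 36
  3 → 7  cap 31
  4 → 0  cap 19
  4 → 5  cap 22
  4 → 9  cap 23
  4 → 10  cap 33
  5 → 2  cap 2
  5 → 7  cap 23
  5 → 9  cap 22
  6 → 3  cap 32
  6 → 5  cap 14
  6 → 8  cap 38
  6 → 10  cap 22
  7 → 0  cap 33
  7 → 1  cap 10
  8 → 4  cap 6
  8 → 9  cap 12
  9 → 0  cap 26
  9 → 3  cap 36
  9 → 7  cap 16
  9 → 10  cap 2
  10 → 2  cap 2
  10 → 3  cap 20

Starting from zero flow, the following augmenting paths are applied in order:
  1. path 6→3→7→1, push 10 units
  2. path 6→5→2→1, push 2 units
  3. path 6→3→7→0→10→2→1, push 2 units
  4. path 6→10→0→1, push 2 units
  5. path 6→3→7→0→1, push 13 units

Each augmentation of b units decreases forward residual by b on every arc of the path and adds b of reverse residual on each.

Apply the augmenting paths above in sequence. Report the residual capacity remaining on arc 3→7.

Residual capacity of (3,7): 6

after path 1 (6→3→7→1, push 10): res(3,7)=21
after path 2 (6→5→2→1, push 2): res(3,7)=21
after path 3 (6→3→7→0→10→2→1, push 2): res(3,7)=19
after path 4 (6→10→0→1, push 2): res(3,7)=19
after path 5 (6→3→7→0→1, push 13): res(3,7)=6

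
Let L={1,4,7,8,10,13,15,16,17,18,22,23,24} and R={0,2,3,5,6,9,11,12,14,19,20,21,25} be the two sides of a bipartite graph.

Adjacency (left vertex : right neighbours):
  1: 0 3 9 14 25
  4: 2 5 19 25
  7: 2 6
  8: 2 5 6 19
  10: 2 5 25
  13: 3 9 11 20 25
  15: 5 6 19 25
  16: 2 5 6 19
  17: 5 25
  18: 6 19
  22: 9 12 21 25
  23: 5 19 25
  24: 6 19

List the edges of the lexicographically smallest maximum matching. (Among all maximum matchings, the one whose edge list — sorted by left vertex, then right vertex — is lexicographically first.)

|M| = 8 (so the lex-smallest maximum matching has 8 edges)
process left vertices in ascending order; for each, take the smallest-labelled available neighbour that still permits 8 edges overall, or leave it unmatched if none does
lex-smallest matching: {1-0, 4-2, 7-6, 8-5, 10-25, 13-3, 15-19, 22-9}

Lex-smallest maximum matching: {(1,0), (4,2), (7,6), (8,5), (10,25), (13,3), (15,19), (22,9)}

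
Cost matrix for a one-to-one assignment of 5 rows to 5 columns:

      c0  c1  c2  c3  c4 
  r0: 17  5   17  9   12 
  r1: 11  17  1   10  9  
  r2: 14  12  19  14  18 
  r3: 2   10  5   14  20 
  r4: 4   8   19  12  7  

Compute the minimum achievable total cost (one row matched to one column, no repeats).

Minimum assignment cost: 29

optimal assignment: row0→col1 (cost 5), row1→col2 (cost 1), row2→col3 (cost 14), row3→col0 (cost 2), row4→col4 (cost 7)
total = 5 + 1 + 14 + 2 + 7 = 29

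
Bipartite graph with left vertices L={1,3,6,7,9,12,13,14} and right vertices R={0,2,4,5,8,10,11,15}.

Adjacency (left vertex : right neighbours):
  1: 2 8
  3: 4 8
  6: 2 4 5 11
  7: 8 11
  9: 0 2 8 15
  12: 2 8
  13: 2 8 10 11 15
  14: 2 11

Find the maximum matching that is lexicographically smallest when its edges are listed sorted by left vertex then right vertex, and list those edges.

|M| = 7 (so the lex-smallest maximum matching has 7 edges)
process left vertices in ascending order; for each, take the smallest-labelled available neighbour that still permits 7 edges overall, or leave it unmatched if none does
lex-smallest matching: {1-2, 3-4, 6-5, 7-8, 9-0, 13-10, 14-11}

Lex-smallest maximum matching: {(1,2), (3,4), (6,5), (7,8), (9,0), (13,10), (14,11)}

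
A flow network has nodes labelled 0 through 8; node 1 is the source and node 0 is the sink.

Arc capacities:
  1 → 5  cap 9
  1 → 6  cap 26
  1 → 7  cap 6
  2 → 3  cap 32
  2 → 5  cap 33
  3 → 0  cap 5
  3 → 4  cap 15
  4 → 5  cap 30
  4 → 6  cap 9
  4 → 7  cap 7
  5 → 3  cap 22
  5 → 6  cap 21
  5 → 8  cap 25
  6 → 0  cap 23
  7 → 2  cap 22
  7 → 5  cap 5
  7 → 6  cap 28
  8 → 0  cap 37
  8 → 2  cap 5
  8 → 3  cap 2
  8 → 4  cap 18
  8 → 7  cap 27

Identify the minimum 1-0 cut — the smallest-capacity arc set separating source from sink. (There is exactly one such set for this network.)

augment #1: 1→6→0 push 23
augment #2: 1→5→3→0 push 5
augment #3: 1→5→8→0 push 4
augment #4: 1→7→5→8→0 push 5
augment #5: 1→7→2→5→8→0 push 1
max flow = 38; residual-reachable set from 1 gives S-side
cut edges (S→T): {(1,5), (1,7), (6,0)} total cap 38

Min-cut arcs: {(1,5), (1,7), (6,0)} (total capacity 38)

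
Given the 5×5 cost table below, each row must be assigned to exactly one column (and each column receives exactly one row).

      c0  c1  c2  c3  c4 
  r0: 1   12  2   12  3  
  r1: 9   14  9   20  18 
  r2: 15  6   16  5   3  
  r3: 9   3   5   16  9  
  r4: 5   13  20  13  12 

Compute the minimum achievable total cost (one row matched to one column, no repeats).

Minimum assignment cost: 25

optimal assignment: row0→col4 (cost 3), row1→col2 (cost 9), row2→col3 (cost 5), row3→col1 (cost 3), row4→col0 (cost 5)
total = 3 + 9 + 5 + 3 + 5 = 25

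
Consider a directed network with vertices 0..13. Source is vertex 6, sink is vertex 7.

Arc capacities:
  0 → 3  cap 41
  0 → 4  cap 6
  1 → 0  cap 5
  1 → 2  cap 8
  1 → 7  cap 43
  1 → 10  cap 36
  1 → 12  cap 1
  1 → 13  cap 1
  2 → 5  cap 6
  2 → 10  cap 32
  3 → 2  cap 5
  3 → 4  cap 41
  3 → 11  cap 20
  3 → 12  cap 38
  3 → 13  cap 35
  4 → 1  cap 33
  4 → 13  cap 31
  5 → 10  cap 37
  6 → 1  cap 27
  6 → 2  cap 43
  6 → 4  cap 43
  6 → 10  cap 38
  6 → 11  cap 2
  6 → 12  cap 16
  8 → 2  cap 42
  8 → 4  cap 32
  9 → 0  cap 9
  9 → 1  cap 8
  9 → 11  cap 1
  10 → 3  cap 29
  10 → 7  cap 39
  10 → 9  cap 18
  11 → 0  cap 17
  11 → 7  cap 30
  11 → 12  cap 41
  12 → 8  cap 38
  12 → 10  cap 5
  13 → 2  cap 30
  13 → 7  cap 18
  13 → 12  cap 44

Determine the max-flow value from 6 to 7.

augment #1: 6→1→7 bottleneck 27, total now 27
augment #2: 6→10→7 bottleneck 38, total now 65
augment #3: 6→11→7 bottleneck 2, total now 67
augment #4: 6→2→10→7 bottleneck 1, total now 68
augment #5: 6→4→1→7 bottleneck 16, total now 84
augment #6: 6→4→13→7 bottleneck 18, total now 102
augment #7: 6→2→10→3→11→7 bottleneck 20, total now 122
augment #8: 6→2→10→9→11→7 bottleneck 1, total now 123

Maximum flow value: 123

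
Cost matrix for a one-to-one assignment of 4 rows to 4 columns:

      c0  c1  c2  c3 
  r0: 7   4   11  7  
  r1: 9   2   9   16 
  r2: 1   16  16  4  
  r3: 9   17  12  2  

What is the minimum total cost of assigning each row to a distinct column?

Minimum assignment cost: 16

one of 2 optimal assignments: row0→col1 (cost 4), row1→col2 (cost 9), row2→col0 (cost 1), row3→col3 (cost 2)
total = 4 + 9 + 1 + 2 = 16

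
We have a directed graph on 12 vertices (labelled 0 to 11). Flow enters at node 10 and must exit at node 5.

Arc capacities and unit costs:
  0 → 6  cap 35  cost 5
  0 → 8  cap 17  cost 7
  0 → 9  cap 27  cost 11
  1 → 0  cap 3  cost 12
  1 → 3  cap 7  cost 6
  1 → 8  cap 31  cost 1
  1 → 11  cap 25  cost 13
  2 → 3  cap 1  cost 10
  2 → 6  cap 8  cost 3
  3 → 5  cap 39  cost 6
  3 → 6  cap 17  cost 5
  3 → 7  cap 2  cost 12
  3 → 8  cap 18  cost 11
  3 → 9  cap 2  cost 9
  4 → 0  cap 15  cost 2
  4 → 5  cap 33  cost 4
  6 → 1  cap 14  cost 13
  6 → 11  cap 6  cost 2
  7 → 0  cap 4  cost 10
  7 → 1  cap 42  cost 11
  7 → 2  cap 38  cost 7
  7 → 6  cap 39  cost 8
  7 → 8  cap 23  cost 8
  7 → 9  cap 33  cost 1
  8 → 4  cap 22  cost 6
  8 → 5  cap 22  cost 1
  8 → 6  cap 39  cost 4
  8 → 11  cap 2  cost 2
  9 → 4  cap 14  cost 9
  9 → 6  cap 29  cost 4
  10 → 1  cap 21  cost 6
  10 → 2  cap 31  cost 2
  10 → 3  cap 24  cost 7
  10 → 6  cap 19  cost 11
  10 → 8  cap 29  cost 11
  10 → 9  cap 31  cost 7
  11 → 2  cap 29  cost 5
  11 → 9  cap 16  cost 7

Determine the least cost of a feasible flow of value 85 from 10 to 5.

Minimum cost for 85 units: 1299

shortest-cost path #1: 10→1→8→5 push 21 @ unit cost 8 (adds 168)
shortest-cost path #2: 10→8→5 push 1 @ unit cost 12 (adds 12)
shortest-cost path #3: 10→3→5 push 24 @ unit cost 13 (adds 312)
shortest-cost path #4: 10→2→3→5 push 1 @ unit cost 18 (adds 18)
shortest-cost path #5: 10→9→4→5 push 14 @ unit cost 20 (adds 280)
shortest-cost path #6: 10→8→4→5 push 19 @ unit cost 21 (adds 399)
shortest-cost path #7: 10→8→1→3→5 push 5 @ unit cost 22 (adds 110)
total cost = 1299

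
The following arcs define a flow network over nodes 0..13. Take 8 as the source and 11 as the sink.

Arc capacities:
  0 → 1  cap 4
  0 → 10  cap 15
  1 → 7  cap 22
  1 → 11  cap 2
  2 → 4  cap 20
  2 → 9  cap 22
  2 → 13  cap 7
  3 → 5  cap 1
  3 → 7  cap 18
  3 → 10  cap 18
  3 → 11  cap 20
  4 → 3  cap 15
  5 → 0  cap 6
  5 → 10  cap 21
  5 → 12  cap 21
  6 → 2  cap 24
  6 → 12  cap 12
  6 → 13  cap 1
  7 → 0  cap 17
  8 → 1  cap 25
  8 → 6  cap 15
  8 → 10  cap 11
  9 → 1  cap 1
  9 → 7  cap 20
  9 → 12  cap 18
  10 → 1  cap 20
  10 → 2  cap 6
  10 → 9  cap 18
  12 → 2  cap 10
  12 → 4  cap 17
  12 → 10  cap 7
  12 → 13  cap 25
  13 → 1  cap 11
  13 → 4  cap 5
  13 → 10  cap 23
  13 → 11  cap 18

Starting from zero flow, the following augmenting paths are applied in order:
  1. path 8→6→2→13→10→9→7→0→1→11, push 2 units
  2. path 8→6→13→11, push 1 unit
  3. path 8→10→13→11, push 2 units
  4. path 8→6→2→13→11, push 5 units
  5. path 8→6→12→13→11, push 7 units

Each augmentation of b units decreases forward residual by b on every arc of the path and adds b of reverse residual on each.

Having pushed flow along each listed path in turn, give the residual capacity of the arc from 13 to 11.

Residual capacity of (13,11): 3

after path 1 (8→6→2→13→10→9→7→0→1→11, push 2): res(13,11)=18
after path 2 (8→6→13→11, push 1): res(13,11)=17
after path 3 (8→10→13→11, push 2): res(13,11)=15
after path 4 (8→6→2→13→11, push 5): res(13,11)=10
after path 5 (8→6→12→13→11, push 7): res(13,11)=3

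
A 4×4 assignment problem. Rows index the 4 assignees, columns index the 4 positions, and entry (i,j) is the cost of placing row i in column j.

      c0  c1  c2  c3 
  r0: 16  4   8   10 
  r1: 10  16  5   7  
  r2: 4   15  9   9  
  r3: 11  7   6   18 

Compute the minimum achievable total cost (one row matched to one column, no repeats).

Minimum assignment cost: 21

optimal assignment: row0→col1 (cost 4), row1→col3 (cost 7), row2→col0 (cost 4), row3→col2 (cost 6)
total = 4 + 7 + 4 + 6 = 21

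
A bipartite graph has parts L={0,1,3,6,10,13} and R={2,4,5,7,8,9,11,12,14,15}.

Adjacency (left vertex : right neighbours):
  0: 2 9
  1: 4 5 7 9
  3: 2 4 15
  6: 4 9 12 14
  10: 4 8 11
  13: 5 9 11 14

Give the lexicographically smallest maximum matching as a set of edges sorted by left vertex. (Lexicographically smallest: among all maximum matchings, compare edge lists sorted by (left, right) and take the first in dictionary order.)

|M| = 6 (so the lex-smallest maximum matching has 6 edges)
process left vertices in ascending order; for each, take the smallest-labelled available neighbour that still permits 6 edges overall, or leave it unmatched if none does
lex-smallest matching: {0-2, 1-4, 3-15, 6-9, 10-8, 13-5}

Lex-smallest maximum matching: {(0,2), (1,4), (3,15), (6,9), (10,8), (13,5)}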